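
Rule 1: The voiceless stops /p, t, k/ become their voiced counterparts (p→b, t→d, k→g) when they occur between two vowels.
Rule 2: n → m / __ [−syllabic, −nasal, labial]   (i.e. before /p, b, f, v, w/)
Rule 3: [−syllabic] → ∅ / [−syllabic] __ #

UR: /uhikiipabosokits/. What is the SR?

uhigiibabosogit

Rule 1 (intervocalic voicing): /k/ is a voiceless stop between vowels /i/ and /i/, so it voices to [g]. /p/ is a voiceless stop between vowels /i/ and /a/, so it voices to [b]. /k/ is a voiceless stop between vowels /o/ and /i/, so it voices to [g]. /uhikiipabosokits/ → uhigiibabosogits.
Rule 2 (nasal place assimilation): no segment meets the environment; /uhigiibabosogits/ is unchanged.
Rule 3 (final cluster simplification): /s/ is the second consonant of a word-final cluster /ts/, so it deletes. /uhigiibabosogits/ → uhigiibabosogit.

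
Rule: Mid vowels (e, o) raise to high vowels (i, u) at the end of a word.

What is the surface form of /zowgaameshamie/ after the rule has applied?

zowgaameshamii

/e/ is a mid vowel in word-final position, so it raises to [i].
The other instances of /o/, /e/ do not occur in the required environment and remain unchanged.
Surface form: [zowgaameshamii].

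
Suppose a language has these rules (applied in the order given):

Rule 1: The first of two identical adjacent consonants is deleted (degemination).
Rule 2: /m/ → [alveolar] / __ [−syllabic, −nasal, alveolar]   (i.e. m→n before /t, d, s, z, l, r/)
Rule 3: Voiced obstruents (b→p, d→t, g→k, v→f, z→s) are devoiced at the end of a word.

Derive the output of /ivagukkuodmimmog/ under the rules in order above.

Rule 1 (degemination): /kk/ is a geminate; the first /k/ deletes. /mm/ is a geminate; the first /m/ deletes. /ivagukkuodmimmog/ → ivagukuodmimog.
Rule 2 (nasal place assimilation): no segment meets the environment; /ivagukuodmimog/ is unchanged.
Rule 3 (final devoicing): /g/ is a voiced obstruent in word-final position, so it devoices to [k]. /ivagukuodmimog/ → ivagukuodmimok.

ivagukuodmimok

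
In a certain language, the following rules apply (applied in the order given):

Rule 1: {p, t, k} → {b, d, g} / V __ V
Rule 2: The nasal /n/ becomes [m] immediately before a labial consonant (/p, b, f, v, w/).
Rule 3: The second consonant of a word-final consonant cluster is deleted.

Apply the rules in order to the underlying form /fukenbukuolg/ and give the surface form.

Rule 1 (intervocalic voicing): /k/ is a voiceless stop between vowels /u/ and /e/, so it voices to [g]. /k/ is a voiceless stop between vowels /u/ and /u/, so it voices to [g]. /fukenbukuolg/ → fugenbuguolg.
Rule 2 (nasal place assimilation): /n/ precedes the labial consonant /b/, so it assimilates in place to [m]. /fugenbuguolg/ → fugembuguolg.
Rule 3 (final cluster simplification): /g/ is the second consonant of a word-final cluster /lg/, so it deletes. /fugembuguolg/ → fugembuguol.

fugembuguol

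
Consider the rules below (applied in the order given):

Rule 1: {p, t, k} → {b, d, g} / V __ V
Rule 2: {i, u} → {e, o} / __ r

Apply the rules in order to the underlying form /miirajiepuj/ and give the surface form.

Rule 1 (intervocalic voicing): /p/ is a voiceless stop between vowels /e/ and /u/, so it voices to [b]. /miirajiepuj/ → miirajiebuj.
Rule 2 (pre-rhotic lowering): /i/ is a high vowel immediately before /r/, so it lowers to [e]. /miirajiebuj/ → mierajiebuj.

mierajiebuj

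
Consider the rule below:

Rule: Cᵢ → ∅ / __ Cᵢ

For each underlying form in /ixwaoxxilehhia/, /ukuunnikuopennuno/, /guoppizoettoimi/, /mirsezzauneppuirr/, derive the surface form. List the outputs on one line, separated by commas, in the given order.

ixwaoxilehia, ukuunikuopenuno, guopizoetoimi, mirsezaunepuir

/ixwaoxxilehhia/: /xx/ is a geminate; the first /x/ deletes. /hh/ is a geminate; the first /h/ deletes. → [ixwaoxilehia].
/ukuunnikuopennuno/: /nn/ is a geminate; the first /n/ deletes. /nn/ is a geminate; the first /n/ deletes. → [ukuunikuopenuno].
/guoppizoettoimi/: /pp/ is a geminate; the first /p/ deletes. /tt/ is a geminate; the first /t/ deletes. → [guopizoetoimi].
/mirsezzauneppuirr/: /zz/ is a geminate; the first /z/ deletes. /pp/ is a geminate; the first /p/ deletes. /rr/ is a geminate; the first /r/ deletes. → [mirsezaunepuir].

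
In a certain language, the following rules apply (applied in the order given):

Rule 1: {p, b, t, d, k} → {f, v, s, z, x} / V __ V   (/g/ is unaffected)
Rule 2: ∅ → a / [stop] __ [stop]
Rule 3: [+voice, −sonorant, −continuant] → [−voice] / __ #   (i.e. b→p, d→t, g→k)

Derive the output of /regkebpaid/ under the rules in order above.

regakebapait

Rule 1 (intervocalic spirantization): no segment meets the environment; /regkebpaid/ is unchanged.
Rule 2 (stop-cluster a-epenthesis): /g/ and /k/ form a stop–stop cluster, so [a] is inserted between them. /b/ and /p/ form a stop–stop cluster, so [a] is inserted between them. /regkebpaid/ → regakebapaid.
Rule 3 (final devoicing): /d/ is a voiced stop in word-final position, so it devoices to [t]. /regakebapaid/ → regakebapait.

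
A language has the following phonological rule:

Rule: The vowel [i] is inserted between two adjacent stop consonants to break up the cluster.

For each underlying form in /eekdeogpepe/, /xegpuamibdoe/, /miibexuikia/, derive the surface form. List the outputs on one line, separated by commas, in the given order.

eekideogipepe, xegipuamibidoe, miibexuikia

/eekdeogpepe/: /k/ and /d/ form a stop–stop cluster, so [i] is inserted between them. /g/ and /p/ form a stop–stop cluster, so [i] is inserted between them. → [eekideogipepe].
/xegpuamibdoe/: /g/ and /p/ form a stop–stop cluster, so [i] is inserted between them. /b/ and /d/ form a stop–stop cluster, so [i] is inserted between them. → [xegipuamibidoe].
/miibexuikia/: the rule's environment is not met; surfaces unchanged as [miibexuikia].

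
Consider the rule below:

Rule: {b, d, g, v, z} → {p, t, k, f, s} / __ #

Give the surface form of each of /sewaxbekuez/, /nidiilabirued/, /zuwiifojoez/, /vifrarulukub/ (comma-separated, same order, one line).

sewaxbekues, nidiilabiruet, zuwiifojoes, vifrarulukup

/sewaxbekuez/: /z/ is a voiced obstruent in word-final position, so it devoices to [s]. → [sewaxbekues].
/nidiilabirued/: /d/ is a voiced obstruent in word-final position, so it devoices to [t]. → [nidiilabiruet].
/zuwiifojoez/: /z/ is a voiced obstruent in word-final position, so it devoices to [s]. → [zuwiifojoes].
/vifrarulukub/: /b/ is a voiced obstruent in word-final position, so it devoices to [p]. → [vifrarulukup].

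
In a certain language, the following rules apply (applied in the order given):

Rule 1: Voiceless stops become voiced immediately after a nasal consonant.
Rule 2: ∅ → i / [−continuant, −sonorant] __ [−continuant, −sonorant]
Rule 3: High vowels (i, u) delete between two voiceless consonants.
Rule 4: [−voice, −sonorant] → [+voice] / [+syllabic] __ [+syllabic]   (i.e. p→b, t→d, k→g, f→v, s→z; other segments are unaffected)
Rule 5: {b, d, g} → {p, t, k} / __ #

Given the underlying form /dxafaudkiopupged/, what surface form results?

dxavaudigioppiget

Rule 1 (post-nasal voicing): no segment meets the environment; /dxafaudkiopupged/ is unchanged.
Rule 2 (stop-cluster i-epenthesis): /d/ and /k/ form a stop–stop cluster, so [i] is inserted between them. /p/ and /g/ form a stop–stop cluster, so [i] is inserted between them. /dxafaudkiopupged/ → dxafaudikiopupiged.
Rule 3 (high vowel syncope): /u/ is a high vowel flanked by voiceless consonants /p/ and /p/, so it deletes. /dxafaudikiopupiged/ → dxafaudikioppiged.
Rule 4 (intervocalic voicing): /f/ is a voiceless obstruent between vowels /a/ and /a/, so it voices to [v]. /k/ is a voiceless obstruent between vowels /i/ and /i/, so it voices to [g]. /dxafaudikioppiged/ → dxavaudigioppiged.
Rule 5 (final devoicing): /d/ is a voiced stop in word-final position, so it devoices to [t]. /dxavaudigioppiged/ → dxavaudigioppiget.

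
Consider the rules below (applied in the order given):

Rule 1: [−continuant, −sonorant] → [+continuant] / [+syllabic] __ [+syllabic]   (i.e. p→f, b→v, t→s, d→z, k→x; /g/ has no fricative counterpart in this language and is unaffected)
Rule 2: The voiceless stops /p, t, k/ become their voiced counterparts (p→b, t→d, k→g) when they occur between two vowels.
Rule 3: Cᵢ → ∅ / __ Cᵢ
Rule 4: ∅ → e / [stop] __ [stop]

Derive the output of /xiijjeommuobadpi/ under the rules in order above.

xiijeomuovadepi

Rule 1 (intervocalic spirantization): /b/ is a stop between vowels /o/ and /a/, so it spirantizes to the fricative [v]. /xiijjeommuobadpi/ → xiijjeommuovadpi.
Rule 2 (intervocalic voicing): no segment meets the environment; /xiijjeommuovadpi/ is unchanged.
Rule 3 (degemination): /jj/ is a geminate; the first /j/ deletes. /mm/ is a geminate; the first /m/ deletes. /xiijjeommuovadpi/ → xiijeomuovadpi.
Rule 4 (stop-cluster e-epenthesis): /d/ and /p/ form a stop–stop cluster, so [e] is inserted between them. /xiijeomuovadpi/ → xiijeomuovadepi.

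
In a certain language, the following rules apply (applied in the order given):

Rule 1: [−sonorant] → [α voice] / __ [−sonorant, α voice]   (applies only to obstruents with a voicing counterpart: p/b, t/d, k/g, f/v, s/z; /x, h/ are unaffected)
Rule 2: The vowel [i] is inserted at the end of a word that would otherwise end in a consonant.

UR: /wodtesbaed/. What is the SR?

Rule 1 (regressive voicing assimilation): /d/ precedes the voiceless obstruent /t/, so it devoices to [t] by assimilation. /s/ precedes the voiced obstruent /b/, so it voices to [z] by assimilation. /wodtesbaed/ → wottezbaed.
Rule 2 (final i-epenthesis): the form ends in the consonant /d/, so [i] is inserted word-finally. /wottezbaed/ → wottezbaedi.

wottezbaedi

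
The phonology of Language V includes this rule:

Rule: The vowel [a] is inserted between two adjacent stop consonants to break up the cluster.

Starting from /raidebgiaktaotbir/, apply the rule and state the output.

/b/ and /g/ form a stop–stop cluster, so [a] is inserted between them.
/k/ and /t/ form a stop–stop cluster, so [a] is inserted between them.
/t/ and /b/ form a stop–stop cluster, so [a] is inserted between them.
Surface form: [raidebagiakataotabir].

raidebagiakataotabir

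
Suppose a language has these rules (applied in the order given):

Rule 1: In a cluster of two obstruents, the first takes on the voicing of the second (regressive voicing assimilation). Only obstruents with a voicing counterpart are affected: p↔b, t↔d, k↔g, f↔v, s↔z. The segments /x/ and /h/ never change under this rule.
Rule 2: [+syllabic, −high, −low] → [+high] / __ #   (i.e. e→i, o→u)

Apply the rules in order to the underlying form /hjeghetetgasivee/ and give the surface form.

hjekhetedgasivei

Rule 1 (regressive voicing assimilation): /g/ precedes the voiceless obstruent /h/, so it devoices to [k] by assimilation. /t/ precedes the voiced obstruent /g/, so it voices to [d] by assimilation. /hjeghetetgasivee/ → hjekhetedgasivee.
Rule 2 (final vowel raising): /e/ is a mid vowel in word-final position, so it raises to [i]. /hjekhetedgasivee/ → hjekhetedgasivei.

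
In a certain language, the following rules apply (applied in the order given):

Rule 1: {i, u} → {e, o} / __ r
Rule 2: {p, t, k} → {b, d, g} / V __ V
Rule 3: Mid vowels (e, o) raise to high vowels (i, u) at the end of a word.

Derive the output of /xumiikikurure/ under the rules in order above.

xumiigigorori

Rule 1 (pre-rhotic lowering): /u/ is a high vowel immediately before /r/, so it lowers to [o]. /u/ is a high vowel immediately before /r/, so it lowers to [o]. /xumiikikurure/ → xumiikikorore.
Rule 2 (intervocalic voicing): /k/ is a voiceless stop between vowels /i/ and /i/, so it voices to [g]. /k/ is a voiceless stop between vowels /i/ and /o/, so it voices to [g]. /xumiikikorore/ → xumiigigorore.
Rule 3 (final vowel raising): /e/ is a mid vowel in word-final position, so it raises to [i]. /xumiigigorore/ → xumiigigorori.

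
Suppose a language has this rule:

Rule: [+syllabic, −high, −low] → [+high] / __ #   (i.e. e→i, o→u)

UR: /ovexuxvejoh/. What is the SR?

ovexuxvejoh

No segment of /ovexuxvejoh/ meets the structural description of the rule, so the form surfaces unchanged.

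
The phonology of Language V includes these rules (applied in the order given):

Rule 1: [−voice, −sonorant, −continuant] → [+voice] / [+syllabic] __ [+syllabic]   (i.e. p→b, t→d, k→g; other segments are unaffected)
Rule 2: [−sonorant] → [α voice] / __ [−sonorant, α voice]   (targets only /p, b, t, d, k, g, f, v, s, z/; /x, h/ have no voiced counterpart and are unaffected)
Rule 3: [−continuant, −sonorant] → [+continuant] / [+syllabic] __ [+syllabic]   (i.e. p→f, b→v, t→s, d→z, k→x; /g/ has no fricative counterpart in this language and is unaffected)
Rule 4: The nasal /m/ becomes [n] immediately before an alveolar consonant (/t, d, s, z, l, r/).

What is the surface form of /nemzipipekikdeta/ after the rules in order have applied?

Rule 1 (intervocalic voicing): /p/ is a voiceless stop between vowels /i/ and /i/, so it voices to [b]. /p/ is a voiceless stop between vowels /i/ and /e/, so it voices to [b]. /k/ is a voiceless stop between vowels /e/ and /i/, so it voices to [g]. /t/ is a voiceless stop between vowels /e/ and /a/, so it voices to [d]. /nemzipipekikdeta/ → nemzibibegikdeda.
Rule 2 (regressive voicing assimilation): /k/ precedes the voiced obstruent /d/, so it voices to [g] by assimilation. /nemzibibegikdeda/ → nemzibibegigdeda.
Rule 3 (intervocalic spirantization): /b/ is a stop between vowels /i/ and /i/, so it spirantizes to the fricative [v]. /b/ is a stop between vowels /i/ and /e/, so it spirantizes to the fricative [v]. /d/ is a stop between vowels /e/ and /a/, so it spirantizes to the fricative [z]. /nemzibibegigdeda/ → nemzivivegigdeza.
Rule 4 (nasal place assimilation): /m/ precedes the alveolar consonant /z/, so it assimilates in place to [n]. /nemzivivegigdeza/ → nenzivivegigdeza.

nenzivivegigdeza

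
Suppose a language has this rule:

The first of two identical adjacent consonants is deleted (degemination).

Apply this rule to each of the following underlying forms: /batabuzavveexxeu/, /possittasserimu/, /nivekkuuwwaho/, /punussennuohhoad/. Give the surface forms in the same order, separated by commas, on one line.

batabuzaveexeu, positaserimu, nivekuuwaho, punusenuohoad

/batabuzavveexxeu/: /vv/ is a geminate; the first /v/ deletes. /xx/ is a geminate; the first /x/ deletes. → [batabuzaveexeu].
/possittasserimu/: /ss/ is a geminate; the first /s/ deletes. /tt/ is a geminate; the first /t/ deletes. /ss/ is a geminate; the first /s/ deletes. → [positaserimu].
/nivekkuuwwaho/: /kk/ is a geminate; the first /k/ deletes. /ww/ is a geminate; the first /w/ deletes. → [nivekuuwaho].
/punussennuohhoad/: /ss/ is a geminate; the first /s/ deletes. /nn/ is a geminate; the first /n/ deletes. /hh/ is a geminate; the first /h/ deletes. → [punusenuohoad].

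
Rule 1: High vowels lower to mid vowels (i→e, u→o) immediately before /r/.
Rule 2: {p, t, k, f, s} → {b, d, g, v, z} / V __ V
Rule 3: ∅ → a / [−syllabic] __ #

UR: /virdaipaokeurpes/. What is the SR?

Rule 1 (pre-rhotic lowering): /i/ is a high vowel immediately before /r/, so it lowers to [e]. /u/ is a high vowel immediately before /r/, so it lowers to [o]. /virdaipaokeurpes/ → verdaipaokeorpes.
Rule 2 (intervocalic voicing): /p/ is a voiceless obstruent between vowels /i/ and /a/, so it voices to [b]. /k/ is a voiceless obstruent between vowels /o/ and /e/, so it voices to [g]. /verdaipaokeorpes/ → verdaibaogeorpes.
Rule 3 (final a-epenthesis): the form ends in the consonant /s/, so [a] is inserted word-finally. /verdaibaogeorpes/ → verdaibaogeorpesa.

verdaibaogeorpesa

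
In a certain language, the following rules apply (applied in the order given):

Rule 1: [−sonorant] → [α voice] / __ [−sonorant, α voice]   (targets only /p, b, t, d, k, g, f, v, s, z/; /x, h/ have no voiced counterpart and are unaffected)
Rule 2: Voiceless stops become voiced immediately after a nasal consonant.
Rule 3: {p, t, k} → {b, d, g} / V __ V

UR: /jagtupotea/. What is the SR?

Rule 1 (regressive voicing assimilation): /g/ precedes the voiceless obstruent /t/, so it devoices to [k] by assimilation. /jagtupotea/ → jaktupotea.
Rule 2 (post-nasal voicing): no segment meets the environment; /jaktupotea/ is unchanged.
Rule 3 (intervocalic voicing): /p/ is a voiceless stop between vowels /u/ and /o/, so it voices to [b]. /t/ is a voiceless stop between vowels /o/ and /e/, so it voices to [d]. /jaktupotea/ → jaktubodea.

jaktubodea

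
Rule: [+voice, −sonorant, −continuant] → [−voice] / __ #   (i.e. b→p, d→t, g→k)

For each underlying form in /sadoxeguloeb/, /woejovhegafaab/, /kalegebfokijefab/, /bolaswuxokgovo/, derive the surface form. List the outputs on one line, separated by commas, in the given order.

/sadoxeguloeb/: /b/ is a voiced stop in word-final position, so it devoices to [p]. → [sadoxeguloep].
/woejovhegafaab/: /b/ is a voiced stop in word-final position, so it devoices to [p]. → [woejovhegafaap].
/kalegebfokijefab/: /b/ is a voiced stop in word-final position, so it devoices to [p]. → [kalegebfokijefap].
/bolaswuxokgovo/: the rule's environment is not met; surfaces unchanged as [bolaswuxokgovo].

sadoxeguloep, woejovhegafaap, kalegebfokijefap, bolaswuxokgovo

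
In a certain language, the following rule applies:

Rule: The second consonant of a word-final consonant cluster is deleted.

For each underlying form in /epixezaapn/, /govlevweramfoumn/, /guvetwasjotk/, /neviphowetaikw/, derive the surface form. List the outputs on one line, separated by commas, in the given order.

epixezaap, govlevweramfoum, guvetwasjot, neviphowetaik

/epixezaapn/: /n/ is the second consonant of a word-final cluster /pn/, so it deletes. → [epixezaap].
/govlevweramfoumn/: /n/ is the second consonant of a word-final cluster /mn/, so it deletes. → [govlevweramfoum].
/guvetwasjotk/: /k/ is the second consonant of a word-final cluster /tk/, so it deletes. → [guvetwasjot].
/neviphowetaikw/: /w/ is the second consonant of a word-final cluster /kw/, so it deletes. → [neviphowetaik].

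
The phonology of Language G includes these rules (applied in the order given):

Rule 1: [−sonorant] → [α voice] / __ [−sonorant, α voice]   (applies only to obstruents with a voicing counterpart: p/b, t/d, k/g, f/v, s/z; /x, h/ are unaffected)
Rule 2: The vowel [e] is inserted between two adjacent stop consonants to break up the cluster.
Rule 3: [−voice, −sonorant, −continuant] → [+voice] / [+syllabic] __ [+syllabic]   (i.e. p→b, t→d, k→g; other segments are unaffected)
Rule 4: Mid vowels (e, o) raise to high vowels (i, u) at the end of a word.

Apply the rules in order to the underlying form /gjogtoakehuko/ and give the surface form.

Rule 1 (regressive voicing assimilation): /g/ precedes the voiceless obstruent /t/, so it devoices to [k] by assimilation. /gjogtoakehuko/ → gjoktoakehuko.
Rule 2 (stop-cluster e-epenthesis): /k/ and /t/ form a stop–stop cluster, so [e] is inserted between them. /gjoktoakehuko/ → gjoketoakehuko.
Rule 3 (intervocalic voicing): /k/ is a voiceless stop between vowels /o/ and /e/, so it voices to [g]. /t/ is a voiceless stop between vowels /e/ and /o/, so it voices to [d]. /k/ is a voiceless stop between vowels /a/ and /e/, so it voices to [g]. /k/ is a voiceless stop between vowels /u/ and /o/, so it voices to [g]. /gjoketoakehuko/ → gjogedoagehugo.
Rule 4 (final vowel raising): /o/ is a mid vowel in word-final position, so it raises to [u]. /gjogedoagehugo/ → gjogedoagehugu.

gjogedoagehugu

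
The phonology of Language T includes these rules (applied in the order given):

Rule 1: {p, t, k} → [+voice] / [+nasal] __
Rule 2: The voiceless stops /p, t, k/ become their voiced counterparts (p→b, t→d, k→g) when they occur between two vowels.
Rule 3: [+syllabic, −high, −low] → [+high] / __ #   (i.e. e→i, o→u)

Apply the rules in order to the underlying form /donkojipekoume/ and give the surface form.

dongojibegoumi

Rule 1 (post-nasal voicing): /k/ is a voiceless stop immediately after the nasal /n/, so it voices to [g]. /donkojipekoume/ → dongojipekoume.
Rule 2 (intervocalic voicing): /p/ is a voiceless stop between vowels /i/ and /e/, so it voices to [b]. /k/ is a voiceless stop between vowels /e/ and /o/, so it voices to [g]. /dongojipekoume/ → dongojibegoume.
Rule 3 (final vowel raising): /e/ is a mid vowel in word-final position, so it raises to [i]. /dongojibegoume/ → dongojibegoumi.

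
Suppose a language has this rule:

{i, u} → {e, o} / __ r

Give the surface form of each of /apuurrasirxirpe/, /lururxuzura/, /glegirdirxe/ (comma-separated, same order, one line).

/apuurrasirxirpe/: /u/ is a high vowel immediately before /r/, so it lowers to [o]. /i/ is a high vowel immediately before /r/, so it lowers to [e]. /i/ is a high vowel immediately before /r/, so it lowers to [e]. → [apuorraserxerpe].
/lururxuzura/: /u/ is a high vowel immediately before /r/, so it lowers to [o]. /u/ is a high vowel immediately before /r/, so it lowers to [o]. /u/ is a high vowel immediately before /r/, so it lowers to [o]. → [lororxuzora].
/glegirdirxe/: /i/ is a high vowel immediately before /r/, so it lowers to [e]. /i/ is a high vowel immediately before /r/, so it lowers to [e]. → [glegerderxe].

apuorraserxerpe, lororxuzora, glegerderxe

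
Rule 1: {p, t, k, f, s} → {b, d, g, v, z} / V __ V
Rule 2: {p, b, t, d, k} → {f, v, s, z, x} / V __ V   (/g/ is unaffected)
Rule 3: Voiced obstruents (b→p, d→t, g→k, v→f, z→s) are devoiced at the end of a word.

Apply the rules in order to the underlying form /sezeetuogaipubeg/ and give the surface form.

sezeezuogaivuvek

Rule 1 (intervocalic voicing): /t/ is a voiceless obstruent between vowels /e/ and /u/, so it voices to [d]. /p/ is a voiceless obstruent between vowels /i/ and /u/, so it voices to [b]. /sezeetuogaipubeg/ → sezeeduogaibubeg.
Rule 2 (intervocalic spirantization): /d/ is a stop between vowels /e/ and /u/, so it spirantizes to the fricative [z]. /b/ is a stop between vowels /i/ and /u/, so it spirantizes to the fricative [v]. /b/ is a stop between vowels /u/ and /e/, so it spirantizes to the fricative [v]. /sezeeduogaibubeg/ → sezeezuogaivuveg.
Rule 3 (final devoicing): /g/ is a voiced obstruent in word-final position, so it devoices to [k]. /sezeezuogaivuveg/ → sezeezuogaivuvek.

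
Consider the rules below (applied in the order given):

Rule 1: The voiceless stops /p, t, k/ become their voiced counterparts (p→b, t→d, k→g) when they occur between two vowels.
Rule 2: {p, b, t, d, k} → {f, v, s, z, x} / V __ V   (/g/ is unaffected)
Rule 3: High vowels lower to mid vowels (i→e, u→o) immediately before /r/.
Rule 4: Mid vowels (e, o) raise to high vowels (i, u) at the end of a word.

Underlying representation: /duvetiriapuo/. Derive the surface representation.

Rule 1 (intervocalic voicing): /t/ is a voiceless stop between vowels /e/ and /i/, so it voices to [d]. /p/ is a voiceless stop between vowels /a/ and /u/, so it voices to [b]. /duvetiriapuo/ → duvediriabuo.
Rule 2 (intervocalic spirantization): /d/ is a stop between vowels /e/ and /i/, so it spirantizes to the fricative [z]. /b/ is a stop between vowels /a/ and /u/, so it spirantizes to the fricative [v]. /duvediriabuo/ → duveziriavuo.
Rule 3 (pre-rhotic lowering): /i/ is a high vowel immediately before /r/, so it lowers to [e]. /duveziriavuo/ → duvezeriavuo.
Rule 4 (final vowel raising): /o/ is a mid vowel in word-final position, so it raises to [u]. /duvezeriavuo/ → duvezeriavuu.

duvezeriavuu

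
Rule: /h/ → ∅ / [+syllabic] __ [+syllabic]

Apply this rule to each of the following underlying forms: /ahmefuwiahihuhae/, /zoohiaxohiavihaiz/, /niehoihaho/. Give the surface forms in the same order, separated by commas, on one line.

/ahmefuwiahihuhae/: /h/ occurs between vowels /a/ and /i/, so it deletes. /h/ occurs between vowels /i/ and /u/, so it deletes. /h/ occurs between vowels /u/ and /a/, so it deletes. → [ahmefuwiaiuae].
/zoohiaxohiavihaiz/: /h/ occurs between vowels /o/ and /i/, so it deletes. /h/ occurs between vowels /o/ and /i/, so it deletes. /h/ occurs between vowels /i/ and /a/, so it deletes. → [zooiaxoiaviaiz].
/niehoihaho/: /h/ occurs between vowels /e/ and /o/, so it deletes. /h/ occurs between vowels /i/ and /a/, so it deletes. /h/ occurs between vowels /a/ and /o/, so it deletes. → [nieoiao].

ahmefuwiaiuae, zooiaxoiaviaiz, nieoiao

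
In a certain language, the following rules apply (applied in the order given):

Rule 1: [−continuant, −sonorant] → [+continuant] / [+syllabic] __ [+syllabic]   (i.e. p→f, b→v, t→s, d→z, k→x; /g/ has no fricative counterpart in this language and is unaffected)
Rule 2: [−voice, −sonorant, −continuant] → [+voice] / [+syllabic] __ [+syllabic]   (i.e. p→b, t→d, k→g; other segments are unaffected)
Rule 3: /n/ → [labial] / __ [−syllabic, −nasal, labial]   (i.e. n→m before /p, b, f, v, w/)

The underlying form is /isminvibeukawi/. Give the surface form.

ismimviveuxawi

Rule 1 (intervocalic spirantization): /b/ is a stop between vowels /i/ and /e/, so it spirantizes to the fricative [v]. /k/ is a stop between vowels /u/ and /a/, so it spirantizes to the fricative [x]. /isminvibeukawi/ → isminviveuxawi.
Rule 2 (intervocalic voicing): no segment meets the environment; /isminviveuxawi/ is unchanged.
Rule 3 (nasal place assimilation): /n/ precedes the labial consonant /v/, so it assimilates in place to [m]. /isminviveuxawi/ → ismimviveuxawi.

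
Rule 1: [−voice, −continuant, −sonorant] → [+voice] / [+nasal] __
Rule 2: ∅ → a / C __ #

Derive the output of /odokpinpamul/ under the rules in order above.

odokpinbamula

Rule 1 (post-nasal voicing): /p/ is a voiceless stop immediately after the nasal /n/, so it voices to [b]. /odokpinpamul/ → odokpinbamul.
Rule 2 (final a-epenthesis): the form ends in the consonant /l/, so [a] is inserted word-finally. /odokpinbamul/ → odokpinbamula.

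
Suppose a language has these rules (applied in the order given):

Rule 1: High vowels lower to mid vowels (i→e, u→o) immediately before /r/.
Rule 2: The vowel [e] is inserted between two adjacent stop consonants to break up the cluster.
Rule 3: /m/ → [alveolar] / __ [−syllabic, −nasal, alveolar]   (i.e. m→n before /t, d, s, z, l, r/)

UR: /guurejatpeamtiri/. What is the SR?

Rule 1 (pre-rhotic lowering): /u/ is a high vowel immediately before /r/, so it lowers to [o]. /i/ is a high vowel immediately before /r/, so it lowers to [e]. /guurejatpeamtiri/ → guorejatpeamteri.
Rule 2 (stop-cluster e-epenthesis): /t/ and /p/ form a stop–stop cluster, so [e] is inserted between them. /guorejatpeamteri/ → guorejatepeamteri.
Rule 3 (nasal place assimilation): /m/ precedes the alveolar consonant /t/, so it assimilates in place to [n]. /guorejatepeamteri/ → guorejatepeanteri.

guorejatepeanteri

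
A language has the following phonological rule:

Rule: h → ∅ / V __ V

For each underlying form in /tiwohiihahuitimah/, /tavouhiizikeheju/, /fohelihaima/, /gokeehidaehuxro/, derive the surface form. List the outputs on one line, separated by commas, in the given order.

/tiwohiihahuitimah/: /h/ occurs between vowels /o/ and /i/, so it deletes. /h/ occurs between vowels /i/ and /a/, so it deletes. /h/ occurs between vowels /a/ and /u/, so it deletes. → [tiwoiiauitimah].
/tavouhiizikeheju/: /h/ occurs between vowels /u/ and /i/, so it deletes. /h/ occurs between vowels /e/ and /e/, so it deletes. → [tavouiizikeeju].
/fohelihaima/: /h/ occurs between vowels /o/ and /e/, so it deletes. /h/ occurs between vowels /i/ and /a/, so it deletes. → [foeliaima].
/gokeehidaehuxro/: /h/ occurs between vowels /e/ and /i/, so it deletes. /h/ occurs between vowels /e/ and /u/, so it deletes. → [gokeeidaeuxro].

tiwoiiauitimah, tavouiizikeeju, foeliaima, gokeeidaeuxro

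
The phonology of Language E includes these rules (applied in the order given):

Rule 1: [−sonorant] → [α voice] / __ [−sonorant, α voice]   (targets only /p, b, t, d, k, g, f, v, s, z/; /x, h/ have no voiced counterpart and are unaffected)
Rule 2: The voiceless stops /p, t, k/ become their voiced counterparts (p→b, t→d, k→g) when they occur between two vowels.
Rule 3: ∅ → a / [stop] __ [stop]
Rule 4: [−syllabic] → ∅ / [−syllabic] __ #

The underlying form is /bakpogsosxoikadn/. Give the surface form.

Rule 1 (regressive voicing assimilation): /g/ precedes the voiceless obstruent /s/, so it devoices to [k] by assimilation. /bakpogsosxoikadn/ → bakpoksosxoikadn.
Rule 2 (intervocalic voicing): /k/ is a voiceless stop between vowels /i/ and /a/, so it voices to [g]. /bakpoksosxoikadn/ → bakpoksosxoigadn.
Rule 3 (stop-cluster a-epenthesis): /k/ and /p/ form a stop–stop cluster, so [a] is inserted between them. /bakpoksosxoigadn/ → bakapoksosxoigadn.
Rule 4 (final cluster simplification): /n/ is the second consonant of a word-final cluster /dn/, so it deletes. /bakapoksosxoigadn/ → bakapoksosxoigad.

bakapoksosxoigad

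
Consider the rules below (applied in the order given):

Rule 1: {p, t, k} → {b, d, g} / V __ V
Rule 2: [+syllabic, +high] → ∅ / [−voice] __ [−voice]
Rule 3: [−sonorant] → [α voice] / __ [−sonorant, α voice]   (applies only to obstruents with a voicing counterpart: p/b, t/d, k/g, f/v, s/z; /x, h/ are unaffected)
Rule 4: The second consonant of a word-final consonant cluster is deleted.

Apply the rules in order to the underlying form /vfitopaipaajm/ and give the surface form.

ffidobaibaaj

Rule 1 (intervocalic voicing): /t/ is a voiceless stop between vowels /i/ and /o/, so it voices to [d]. /p/ is a voiceless stop between vowels /o/ and /a/, so it voices to [b]. /p/ is a voiceless stop between vowels /i/ and /a/, so it voices to [b]. /vfitopaipaajm/ → vfidobaibaajm.
Rule 2 (high vowel syncope): no segment meets the environment; /vfidobaibaajm/ is unchanged.
Rule 3 (regressive voicing assimilation): /v/ precedes the voiceless obstruent /f/, so it devoices to [f] by assimilation. /vfidobaibaajm/ → ffidobaibaajm.
Rule 4 (final cluster simplification): /m/ is the second consonant of a word-final cluster /jm/, so it deletes. /ffidobaibaajm/ → ffidobaibaaj.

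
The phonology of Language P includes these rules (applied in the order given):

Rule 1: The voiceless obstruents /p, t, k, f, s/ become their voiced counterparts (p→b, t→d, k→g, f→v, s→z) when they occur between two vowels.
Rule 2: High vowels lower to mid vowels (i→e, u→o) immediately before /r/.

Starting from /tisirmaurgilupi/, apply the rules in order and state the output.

Rule 1 (intervocalic voicing): /s/ is a voiceless obstruent between vowels /i/ and /i/, so it voices to [z]. /p/ is a voiceless obstruent between vowels /u/ and /i/, so it voices to [b]. /tisirmaurgilupi/ → tizirmaurgilubi.
Rule 2 (pre-rhotic lowering): /i/ is a high vowel immediately before /r/, so it lowers to [e]. /u/ is a high vowel immediately before /r/, so it lowers to [o]. /tizirmaurgilubi/ → tizermaorgilubi.

tizermaorgilubi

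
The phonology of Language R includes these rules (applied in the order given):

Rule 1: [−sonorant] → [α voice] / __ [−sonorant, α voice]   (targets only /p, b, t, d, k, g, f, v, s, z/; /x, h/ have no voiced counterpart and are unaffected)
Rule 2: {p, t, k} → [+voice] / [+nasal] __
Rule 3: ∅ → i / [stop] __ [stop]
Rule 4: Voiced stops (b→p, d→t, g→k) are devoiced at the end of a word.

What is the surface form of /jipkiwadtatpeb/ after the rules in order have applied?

Rule 1 (regressive voicing assimilation): /d/ precedes the voiceless obstruent /t/, so it devoices to [t] by assimilation. /jipkiwadtatpeb/ → jipkiwattatpeb.
Rule 2 (post-nasal voicing): no segment meets the environment; /jipkiwattatpeb/ is unchanged.
Rule 3 (stop-cluster i-epenthesis): /p/ and /k/ form a stop–stop cluster, so [i] is inserted between them. /t/ and /t/ form a stop–stop cluster, so [i] is inserted between them. /t/ and /p/ form a stop–stop cluster, so [i] is inserted between them. /jipkiwattatpeb/ → jipikiwatitatipeb.
Rule 4 (final devoicing): /b/ is a voiced stop in word-final position, so it devoices to [p]. /jipikiwatitatipeb/ → jipikiwatitatipep.

jipikiwatitatipep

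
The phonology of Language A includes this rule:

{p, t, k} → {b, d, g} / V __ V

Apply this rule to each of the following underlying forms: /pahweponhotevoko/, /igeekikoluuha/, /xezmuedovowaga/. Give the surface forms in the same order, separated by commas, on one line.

pahwebonhodevogo, igeegigoluuha, xezmuedovowaga

/pahweponhotevoko/: /p/ is a voiceless stop between vowels /e/ and /o/, so it voices to [b]. /t/ is a voiceless stop between vowels /o/ and /e/, so it voices to [d]. /k/ is a voiceless stop between vowels /o/ and /o/, so it voices to [g]. → [pahwebonhodevogo].
/igeekikoluuha/: /k/ is a voiceless stop between vowels /e/ and /i/, so it voices to [g]. /k/ is a voiceless stop between vowels /i/ and /o/, so it voices to [g]. → [igeegigoluuha].
/xezmuedovowaga/: the rule's environment is not met; surfaces unchanged as [xezmuedovowaga].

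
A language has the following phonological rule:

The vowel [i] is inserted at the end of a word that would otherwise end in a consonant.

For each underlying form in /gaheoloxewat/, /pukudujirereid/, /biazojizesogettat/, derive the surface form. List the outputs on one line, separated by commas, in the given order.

/gaheoloxewat/: the form ends in the consonant /t/, so [i] is inserted word-finally. → [gaheoloxewati].
/pukudujirereid/: the form ends in the consonant /d/, so [i] is inserted word-finally. → [pukudujirereidi].
/biazojizesogettat/: the form ends in the consonant /t/, so [i] is inserted word-finally. → [biazojizesogettati].

gaheoloxewati, pukudujirereidi, biazojizesogettati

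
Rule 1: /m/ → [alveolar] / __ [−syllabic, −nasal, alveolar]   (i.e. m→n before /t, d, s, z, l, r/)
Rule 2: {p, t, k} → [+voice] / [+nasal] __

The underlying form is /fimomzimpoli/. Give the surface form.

fimonzimboli

Rule 1 (nasal place assimilation): /m/ precedes the alveolar consonant /z/, so it assimilates in place to [n]. /fimomzimpoli/ → fimonzimpoli.
Rule 2 (post-nasal voicing): /p/ is a voiceless stop immediately after the nasal /m/, so it voices to [b]. /fimonzimpoli/ → fimonzimboli.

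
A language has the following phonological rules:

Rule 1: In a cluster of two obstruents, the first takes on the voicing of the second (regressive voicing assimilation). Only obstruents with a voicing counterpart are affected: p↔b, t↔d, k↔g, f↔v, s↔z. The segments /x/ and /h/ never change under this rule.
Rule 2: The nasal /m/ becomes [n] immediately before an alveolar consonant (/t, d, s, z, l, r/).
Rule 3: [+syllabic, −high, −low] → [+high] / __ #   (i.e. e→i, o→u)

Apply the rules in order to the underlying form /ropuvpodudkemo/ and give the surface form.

Rule 1 (regressive voicing assimilation): /v/ precedes the voiceless obstruent /p/, so it devoices to [f] by assimilation. /d/ precedes the voiceless obstruent /k/, so it devoices to [t] by assimilation. /ropuvpodudkemo/ → ropufpodutkemo.
Rule 2 (nasal place assimilation): no segment meets the environment; /ropufpodutkemo/ is unchanged.
Rule 3 (final vowel raising): /o/ is a mid vowel in word-final position, so it raises to [u]. /ropufpodutkemo/ → ropufpodutkemu.

ropufpodutkemu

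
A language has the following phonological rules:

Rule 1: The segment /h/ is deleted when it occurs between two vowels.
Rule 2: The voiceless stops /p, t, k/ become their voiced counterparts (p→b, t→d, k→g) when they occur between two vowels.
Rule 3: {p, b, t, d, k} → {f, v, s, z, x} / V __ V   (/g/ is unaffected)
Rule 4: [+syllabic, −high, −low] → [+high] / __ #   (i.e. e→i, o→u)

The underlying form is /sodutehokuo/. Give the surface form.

sozuzeoguu

Rule 1 (intervocalic h-deletion): /h/ occurs between vowels /e/ and /o/, so it deletes. /sodutehokuo/ → soduteokuo.
Rule 2 (intervocalic voicing): /t/ is a voiceless stop between vowels /u/ and /e/, so it voices to [d]. /k/ is a voiceless stop between vowels /o/ and /u/, so it voices to [g]. /soduteokuo/ → sodudeoguo.
Rule 3 (intervocalic spirantization): /d/ is a stop between vowels /o/ and /u/, so it spirantizes to the fricative [z]. /d/ is a stop between vowels /u/ and /e/, so it spirantizes to the fricative [z]. /sodudeoguo/ → sozuzeoguo.
Rule 4 (final vowel raising): /o/ is a mid vowel in word-final position, so it raises to [u]. /sozuzeoguo/ → sozuzeoguu.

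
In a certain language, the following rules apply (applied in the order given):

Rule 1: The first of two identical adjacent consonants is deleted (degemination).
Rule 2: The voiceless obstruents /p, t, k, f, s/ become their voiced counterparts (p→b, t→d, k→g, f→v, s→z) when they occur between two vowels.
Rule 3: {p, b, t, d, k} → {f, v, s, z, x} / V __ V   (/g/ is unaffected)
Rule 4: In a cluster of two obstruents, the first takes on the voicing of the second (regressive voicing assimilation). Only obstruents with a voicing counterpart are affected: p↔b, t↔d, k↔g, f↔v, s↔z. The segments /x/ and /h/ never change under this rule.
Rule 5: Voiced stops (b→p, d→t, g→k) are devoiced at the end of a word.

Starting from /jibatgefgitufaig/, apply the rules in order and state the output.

jivadgevgizuvaik

Rule 1 (degemination): no segment meets the environment; /jibatgefgitufaig/ is unchanged.
Rule 2 (intervocalic voicing): /t/ is a voiceless obstruent between vowels /i/ and /u/, so it voices to [d]. /f/ is a voiceless obstruent between vowels /u/ and /a/, so it voices to [v]. /jibatgefgitufaig/ → jibatgefgiduvaig.
Rule 3 (intervocalic spirantization): /b/ is a stop between vowels /i/ and /a/, so it spirantizes to the fricative [v]. /d/ is a stop between vowels /i/ and /u/, so it spirantizes to the fricative [z]. /jibatgefgiduvaig/ → jivatgefgizuvaig.
Rule 4 (regressive voicing assimilation): /t/ precedes the voiced obstruent /g/, so it voices to [d] by assimilation. /f/ precedes the voiced obstruent /g/, so it voices to [v] by assimilation. /jivatgefgizuvaig/ → jivadgevgizuvaig.
Rule 5 (final devoicing): /g/ is a voiced stop in word-final position, so it devoices to [k]. /jivadgevgizuvaig/ → jivadgevgizuvaik.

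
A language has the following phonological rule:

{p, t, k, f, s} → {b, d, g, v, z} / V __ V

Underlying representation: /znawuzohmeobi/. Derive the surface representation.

No segment of /znawuzohmeobi/ meets the structural description of the rule, so the form surfaces unchanged.

znawuzohmeobi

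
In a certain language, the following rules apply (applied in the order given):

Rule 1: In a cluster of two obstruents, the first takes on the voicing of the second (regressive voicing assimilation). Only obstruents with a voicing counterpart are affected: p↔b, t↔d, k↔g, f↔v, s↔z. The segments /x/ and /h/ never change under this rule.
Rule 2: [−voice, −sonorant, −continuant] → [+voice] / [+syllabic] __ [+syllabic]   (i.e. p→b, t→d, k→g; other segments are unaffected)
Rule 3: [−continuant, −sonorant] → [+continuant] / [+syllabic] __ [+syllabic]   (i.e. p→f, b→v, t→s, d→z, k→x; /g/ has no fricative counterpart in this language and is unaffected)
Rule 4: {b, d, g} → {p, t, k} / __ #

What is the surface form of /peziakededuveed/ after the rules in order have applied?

peziagezezuveet

Rule 1 (regressive voicing assimilation): no segment meets the environment; /peziakededuveed/ is unchanged.
Rule 2 (intervocalic voicing): /k/ is a voiceless stop between vowels /a/ and /e/, so it voices to [g]. /peziakededuveed/ → peziagededuveed.
Rule 3 (intervocalic spirantization): /d/ is a stop between vowels /e/ and /e/, so it spirantizes to the fricative [z]. /d/ is a stop between vowels /e/ and /u/, so it spirantizes to the fricative [z]. /peziagededuveed/ → peziagezezuveed.
Rule 4 (final devoicing): /d/ is a voiced stop in word-final position, so it devoices to [t]. /peziagezezuveed/ → peziagezezuveet.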